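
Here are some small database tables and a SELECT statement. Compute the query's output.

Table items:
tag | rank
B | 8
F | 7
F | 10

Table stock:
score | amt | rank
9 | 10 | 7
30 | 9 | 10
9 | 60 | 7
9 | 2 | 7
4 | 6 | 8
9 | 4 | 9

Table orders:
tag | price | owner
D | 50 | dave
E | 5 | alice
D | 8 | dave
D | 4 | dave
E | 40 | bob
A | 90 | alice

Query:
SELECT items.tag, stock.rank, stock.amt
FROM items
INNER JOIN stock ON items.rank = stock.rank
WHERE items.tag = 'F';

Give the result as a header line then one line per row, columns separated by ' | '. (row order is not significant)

After JOIN stock (5 rows):
items.tag | items.rank | stock.score | stock.amt | stock.rank
B | 8 | 4 | 6 | 8
F | 7 | 9 | 10 | 7
F | 7 | 9 | 60 | 7
F | 7 | 9 | 2 | 7
F | 10 | 30 | 9 | 10
After WHERE (4 rows):
items.tag | items.rank | stock.score | stock.amt | stock.rank
F | 7 | 9 | 10 | 7
F | 7 | 9 | 60 | 7
F | 7 | 9 | 2 | 7
F | 10 | 30 | 9 | 10
After SELECT (4 rows):
items.tag | stock.rank | stock.amt
F | 7 | 10
F | 7 | 60
F | 7 | 2
F | 10 | 9

== RESULT ==
items.tag | stock.rank | stock.amt
F | 7 | 10
F | 7 | 60
F | 7 | 2
F | 10 | 9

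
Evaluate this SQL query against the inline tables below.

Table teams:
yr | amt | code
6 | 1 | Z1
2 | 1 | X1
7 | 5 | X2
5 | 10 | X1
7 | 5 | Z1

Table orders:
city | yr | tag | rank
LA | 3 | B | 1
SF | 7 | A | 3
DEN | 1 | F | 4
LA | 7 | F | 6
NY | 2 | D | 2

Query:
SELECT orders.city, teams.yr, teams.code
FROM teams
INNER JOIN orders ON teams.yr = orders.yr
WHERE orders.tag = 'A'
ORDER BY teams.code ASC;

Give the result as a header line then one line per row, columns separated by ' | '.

== RESULT ==
orders.city | teams.yr | teams.code
SF | 7 | X2
SF | 7 | Z1

Derivation:
After JOIN orders (5 rows):
teams.yr | teams.amt | teams.code | orders.city | orders.yr | orders.tag | orders.rank
2 | 1 | X1 | NY | 2 | D | 2
7 | 5 | X2 | SF | 7 | A | 3
7 | 5 | X2 | LA | 7 | F | 6
7 | 5 | Z1 | SF | 7 | A | 3
7 | 5 | Z1 | LA | 7 | F | 6
After WHERE (2 rows):
teams.yr | teams.amt | teams.code | orders.city | orders.yr | orders.tag | orders.rank
7 | 5 | X2 | SF | 7 | A | 3
7 | 5 | Z1 | SF | 7 | A | 3
After SELECT (2 rows):
orders.city | teams.yr | teams.code
SF | 7 | X2
SF | 7 | Z1
After ORDER BY (2 rows):
orders.city | teams.yr | teams.code
SF | 7 | X2
SF | 7 | Z1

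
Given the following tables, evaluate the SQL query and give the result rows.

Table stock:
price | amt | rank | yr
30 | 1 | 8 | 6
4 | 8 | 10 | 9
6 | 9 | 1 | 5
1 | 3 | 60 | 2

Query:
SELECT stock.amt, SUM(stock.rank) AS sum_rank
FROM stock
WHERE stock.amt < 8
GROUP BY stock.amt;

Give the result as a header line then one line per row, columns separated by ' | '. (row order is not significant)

== RESULT ==
stock.amt | sum_rank
1 | 8
3 | 60

Derivation:
After WHERE (2 rows):
stock.price | stock.amt | stock.rank | stock.yr
30 | 1 | 8 | 6
1 | 3 | 60 | 2
After GROUP BY (2 rows):
stock.amt | sum_rank
1 | 8
3 | 60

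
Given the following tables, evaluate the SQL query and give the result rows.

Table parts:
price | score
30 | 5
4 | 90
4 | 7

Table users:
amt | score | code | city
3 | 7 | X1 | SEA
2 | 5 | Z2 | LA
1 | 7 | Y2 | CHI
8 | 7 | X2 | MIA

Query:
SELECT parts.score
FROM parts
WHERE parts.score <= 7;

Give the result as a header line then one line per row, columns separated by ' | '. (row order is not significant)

After WHERE (2 rows):
parts.price | parts.score
30 | 5
4 | 7
After SELECT (2 rows):
parts.score
5
7

== RESULT ==
parts.score
5
7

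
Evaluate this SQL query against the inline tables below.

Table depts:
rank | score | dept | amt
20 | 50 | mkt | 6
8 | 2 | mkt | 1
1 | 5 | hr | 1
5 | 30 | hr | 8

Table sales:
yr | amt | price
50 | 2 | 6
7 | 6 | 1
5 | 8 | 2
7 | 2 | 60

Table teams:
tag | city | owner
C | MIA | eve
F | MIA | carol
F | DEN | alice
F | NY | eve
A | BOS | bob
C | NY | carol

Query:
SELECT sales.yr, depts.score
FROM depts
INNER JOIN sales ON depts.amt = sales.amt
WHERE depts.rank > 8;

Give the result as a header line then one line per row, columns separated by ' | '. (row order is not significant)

== RESULT ==
sales.yr | depts.score
7 | 50

Derivation:
After JOIN sales (2 rows):
depts.rank | depts.score | depts.dept | depts.amt | sales.yr | sales.amt | sales.price
20 | 50 | mkt | 6 | 7 | 6 | 1
5 | 30 | hr | 8 | 5 | 8 | 2
After WHERE (1 rows):
depts.rank | depts.score | depts.dept | depts.amt | sales.yr | sales.amt | sales.price
20 | 50 | mkt | 6 | 7 | 6 | 1
After SELECT (1 rows):
sales.yr | depts.score
7 | 50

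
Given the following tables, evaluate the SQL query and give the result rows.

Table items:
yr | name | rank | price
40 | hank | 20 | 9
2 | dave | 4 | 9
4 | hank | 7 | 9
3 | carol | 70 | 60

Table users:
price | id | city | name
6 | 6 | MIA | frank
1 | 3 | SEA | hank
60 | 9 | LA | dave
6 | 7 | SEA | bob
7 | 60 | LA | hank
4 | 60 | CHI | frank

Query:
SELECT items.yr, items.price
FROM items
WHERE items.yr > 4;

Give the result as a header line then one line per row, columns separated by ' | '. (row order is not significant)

After WHERE (1 rows):
items.yr | items.name | items.rank | items.price
40 | hank | 20 | 9
After SELECT (1 rows):
items.yr | items.price
40 | 9

== RESULT ==
items.yr | items.price
40 | 9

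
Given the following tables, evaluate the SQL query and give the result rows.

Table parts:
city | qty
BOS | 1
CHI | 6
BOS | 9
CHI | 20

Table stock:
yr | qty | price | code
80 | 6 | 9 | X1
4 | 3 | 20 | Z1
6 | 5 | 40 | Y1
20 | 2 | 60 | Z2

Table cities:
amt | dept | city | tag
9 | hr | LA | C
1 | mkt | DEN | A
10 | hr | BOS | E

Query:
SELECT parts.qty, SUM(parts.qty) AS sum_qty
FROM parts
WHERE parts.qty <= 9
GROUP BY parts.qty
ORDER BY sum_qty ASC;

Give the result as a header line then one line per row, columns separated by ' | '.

== RESULT ==
parts.qty | sum_qty
1 | 1
6 | 6
9 | 9

Derivation:
After WHERE (3 rows):
parts.city | parts.qty
BOS | 1
CHI | 6
BOS | 9
After GROUP BY (3 rows):
parts.qty | sum_qty
1 | 1
6 | 6
9 | 9
After ORDER BY (3 rows):
parts.qty | sum_qty
1 | 1
6 | 6
9 | 9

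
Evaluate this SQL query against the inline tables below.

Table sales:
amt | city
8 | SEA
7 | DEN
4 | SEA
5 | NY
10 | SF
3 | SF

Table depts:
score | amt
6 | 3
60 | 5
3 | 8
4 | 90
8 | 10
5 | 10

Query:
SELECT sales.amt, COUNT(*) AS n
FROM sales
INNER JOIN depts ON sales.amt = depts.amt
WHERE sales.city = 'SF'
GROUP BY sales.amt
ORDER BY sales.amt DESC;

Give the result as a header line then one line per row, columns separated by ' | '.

== RESULT ==
sales.amt | n
10 | 2
3 | 1

Derivation:
After JOIN depts (5 rows):
sales.amt | sales.city | depts.score | depts.amt
8 | SEA | 3 | 8
5 | NY | 60 | 5
10 | SF | 8 | 10
10 | SF | 5 | 10
3 | SF | 6 | 3
After WHERE (3 rows):
sales.amt | sales.city | depts.score | depts.amt
10 | SF | 8 | 10
10 | SF | 5 | 10
3 | SF | 6 | 3
After GROUP BY (2 rows):
sales.amt | n
10 | 2
3 | 1
After ORDER BY (2 rows):
sales.amt | n
10 | 2
3 | 1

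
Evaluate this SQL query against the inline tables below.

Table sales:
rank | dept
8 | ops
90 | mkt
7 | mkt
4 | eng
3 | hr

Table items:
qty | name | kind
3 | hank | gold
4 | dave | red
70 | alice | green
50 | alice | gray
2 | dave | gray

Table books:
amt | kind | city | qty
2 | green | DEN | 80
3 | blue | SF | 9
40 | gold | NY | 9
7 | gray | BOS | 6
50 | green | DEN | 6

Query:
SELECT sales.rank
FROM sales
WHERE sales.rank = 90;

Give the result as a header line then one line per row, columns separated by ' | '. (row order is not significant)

== RESULT ==
sales.rank
90

Derivation:
After WHERE (1 rows):
sales.rank | sales.dept
90 | mkt
After SELECT (1 rows):
sales.rank
90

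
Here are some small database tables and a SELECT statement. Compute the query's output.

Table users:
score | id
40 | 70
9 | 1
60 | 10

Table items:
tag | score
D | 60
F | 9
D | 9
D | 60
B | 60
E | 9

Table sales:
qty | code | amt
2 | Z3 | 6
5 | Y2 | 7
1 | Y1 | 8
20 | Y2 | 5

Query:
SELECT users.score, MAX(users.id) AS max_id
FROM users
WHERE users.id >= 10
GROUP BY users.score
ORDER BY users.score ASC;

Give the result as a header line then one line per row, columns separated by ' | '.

== RESULT ==
users.score | max_id
40 | 70
60 | 10

Derivation:
After WHERE (2 rows):
users.score | users.id
40 | 70
60 | 10
After GROUP BY (2 rows):
users.score | max_id
40 | 70
60 | 10
After ORDER BY (2 rows):
users.score | max_id
40 | 70
60 | 10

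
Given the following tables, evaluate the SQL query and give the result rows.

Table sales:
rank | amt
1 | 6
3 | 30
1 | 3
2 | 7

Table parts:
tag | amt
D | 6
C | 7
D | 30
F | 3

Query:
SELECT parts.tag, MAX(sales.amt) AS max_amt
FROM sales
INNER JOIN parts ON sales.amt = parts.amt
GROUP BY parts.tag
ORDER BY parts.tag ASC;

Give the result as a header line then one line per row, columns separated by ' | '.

After JOIN parts (4 rows):
sales.rank | sales.amt | parts.tag | parts.amt
1 | 6 | D | 6
3 | 30 | D | 30
1 | 3 | F | 3
2 | 7 | C | 7
After GROUP BY (3 rows):
parts.tag | max_amt
D | 30
F | 3
C | 7
After ORDER BY (3 rows):
parts.tag | max_amt
C | 7
D | 30
F | 3

== RESULT ==
parts.tag | max_amt
C | 7
D | 30
F | 3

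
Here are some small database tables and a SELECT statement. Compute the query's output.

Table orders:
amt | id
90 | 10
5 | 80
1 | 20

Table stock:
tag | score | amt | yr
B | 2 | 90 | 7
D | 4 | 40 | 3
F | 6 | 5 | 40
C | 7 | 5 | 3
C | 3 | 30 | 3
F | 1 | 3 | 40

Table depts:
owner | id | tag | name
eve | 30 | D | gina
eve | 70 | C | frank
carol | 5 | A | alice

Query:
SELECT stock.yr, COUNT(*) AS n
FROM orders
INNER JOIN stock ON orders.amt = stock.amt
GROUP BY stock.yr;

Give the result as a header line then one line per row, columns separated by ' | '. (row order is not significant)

== RESULT ==
stock.yr | n
7 | 1
40 | 1
3 | 1

Derivation:
After JOIN stock (3 rows):
orders.amt | orders.id | stock.tag | stock.score | stock.amt | stock.yr
90 | 10 | B | 2 | 90 | 7
5 | 80 | F | 6 | 5 | 40
5 | 80 | C | 7 | 5 | 3
After GROUP BY (3 rows):
stock.yr | n
7 | 1
40 | 1
3 | 1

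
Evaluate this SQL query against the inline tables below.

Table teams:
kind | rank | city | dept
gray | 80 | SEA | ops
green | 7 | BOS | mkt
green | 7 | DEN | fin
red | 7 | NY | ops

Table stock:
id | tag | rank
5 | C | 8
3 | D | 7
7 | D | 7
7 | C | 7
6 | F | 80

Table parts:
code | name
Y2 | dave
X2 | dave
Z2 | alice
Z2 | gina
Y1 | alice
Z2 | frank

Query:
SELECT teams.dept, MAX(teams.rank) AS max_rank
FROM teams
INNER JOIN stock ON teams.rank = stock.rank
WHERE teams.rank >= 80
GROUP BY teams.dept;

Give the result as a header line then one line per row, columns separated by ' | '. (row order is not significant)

After JOIN stock (10 rows):
teams.kind | teams.rank | teams.city | teams.dept | stock.id | stock.tag | stock.rank
gray | 80 | SEA | ops | 6 | F | 80
green | 7 | BOS | mkt | 3 | D | 7
green | 7 | BOS | mkt | 7 | D | 7
green | 7 | BOS | mkt | 7 | C | 7
green | 7 | DEN | fin | 3 | D | 7
green | 7 | DEN | fin | 7 | D | 7
green | 7 | DEN | fin | 7 | C | 7
red | 7 | NY | ops | 3 | D | 7
red | 7 | NY | ops | 7 | D | 7
red | 7 | NY | ops | 7 | C | 7
After WHERE (1 rows):
teams.kind | teams.rank | teams.city | teams.dept | stock.id | stock.tag | stock.rank
gray | 80 | SEA | ops | 6 | F | 80
After GROUP BY (1 rows):
teams.dept | max_rank
ops | 80

== RESULT ==
teams.dept | max_rank
ops | 80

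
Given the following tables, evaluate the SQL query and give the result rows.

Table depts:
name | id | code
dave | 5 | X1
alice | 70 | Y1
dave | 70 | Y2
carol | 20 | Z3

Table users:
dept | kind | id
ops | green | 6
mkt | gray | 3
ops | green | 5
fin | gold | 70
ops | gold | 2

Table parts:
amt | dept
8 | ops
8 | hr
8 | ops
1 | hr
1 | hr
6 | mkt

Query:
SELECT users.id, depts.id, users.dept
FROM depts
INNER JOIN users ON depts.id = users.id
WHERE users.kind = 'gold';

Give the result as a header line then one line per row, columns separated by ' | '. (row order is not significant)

== RESULT ==
users.id | depts.id | users.dept
70 | 70 | fin
70 | 70 | fin

Derivation:
After JOIN users (3 rows):
depts.name | depts.id | depts.code | users.dept | users.kind | users.id
dave | 5 | X1 | ops | green | 5
alice | 70 | Y1 | fin | gold | 70
dave | 70 | Y2 | fin | gold | 70
After WHERE (2 rows):
depts.name | depts.id | depts.code | users.dept | users.kind | users.id
alice | 70 | Y1 | fin | gold | 70
dave | 70 | Y2 | fin | gold | 70
After SELECT (2 rows):
users.id | depts.id | users.dept
70 | 70 | fin
70 | 70 | fin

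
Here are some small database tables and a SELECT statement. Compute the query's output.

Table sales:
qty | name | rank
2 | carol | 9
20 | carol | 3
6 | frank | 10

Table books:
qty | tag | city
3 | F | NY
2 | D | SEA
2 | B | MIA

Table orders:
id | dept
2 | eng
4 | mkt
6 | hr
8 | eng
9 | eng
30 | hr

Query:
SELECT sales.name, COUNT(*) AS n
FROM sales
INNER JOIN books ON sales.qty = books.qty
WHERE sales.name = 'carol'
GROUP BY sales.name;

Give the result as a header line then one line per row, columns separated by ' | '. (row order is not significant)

== RESULT ==
sales.name | n
carol | 2

Derivation:
After JOIN books (2 rows):
sales.qty | sales.name | sales.rank | books.qty | books.tag | books.city
2 | carol | 9 | 2 | D | SEA
2 | carol | 9 | 2 | B | MIA
After WHERE (2 rows):
sales.qty | sales.name | sales.rank | books.qty | books.tag | books.city
2 | carol | 9 | 2 | D | SEA
2 | carol | 9 | 2 | B | MIA
After GROUP BY (1 rows):
sales.name | n
carol | 2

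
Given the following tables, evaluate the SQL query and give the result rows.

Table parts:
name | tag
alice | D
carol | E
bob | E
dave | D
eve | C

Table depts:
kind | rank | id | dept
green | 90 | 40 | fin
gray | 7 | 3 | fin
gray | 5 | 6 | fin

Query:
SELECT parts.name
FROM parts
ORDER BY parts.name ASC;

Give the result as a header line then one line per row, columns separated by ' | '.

== RESULT ==
parts.name
alice
bob
carol
dave
eve

Derivation:
After SELECT (5 rows):
parts.name
alice
carol
bob
dave
eve
After ORDER BY (5 rows):
parts.name
alice
bob
carol
dave
eve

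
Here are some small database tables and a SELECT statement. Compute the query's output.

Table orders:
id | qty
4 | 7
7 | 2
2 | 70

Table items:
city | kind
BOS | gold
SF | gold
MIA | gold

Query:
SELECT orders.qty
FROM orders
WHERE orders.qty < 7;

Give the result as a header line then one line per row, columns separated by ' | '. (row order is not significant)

== RESULT ==
orders.qty
2

Derivation:
After WHERE (1 rows):
orders.id | orders.qty
7 | 2
After SELECT (1 rows):
orders.qty
2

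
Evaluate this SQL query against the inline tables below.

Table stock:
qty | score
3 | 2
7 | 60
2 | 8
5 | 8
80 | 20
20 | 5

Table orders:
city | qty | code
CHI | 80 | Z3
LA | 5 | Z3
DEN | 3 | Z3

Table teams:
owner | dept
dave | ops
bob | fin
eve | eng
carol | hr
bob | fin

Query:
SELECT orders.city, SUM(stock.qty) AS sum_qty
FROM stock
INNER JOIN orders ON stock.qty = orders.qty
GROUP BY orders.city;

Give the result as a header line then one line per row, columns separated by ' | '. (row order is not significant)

After JOIN orders (3 rows):
stock.qty | stock.score | orders.city | orders.qty | orders.code
3 | 2 | DEN | 3 | Z3
5 | 8 | LA | 5 | Z3
80 | 20 | CHI | 80 | Z3
After GROUP BY (3 rows):
orders.city | sum_qty
DEN | 3
LA | 5
CHI | 80

== RESULT ==
orders.city | sum_qty
DEN | 3
LA | 5
CHI | 80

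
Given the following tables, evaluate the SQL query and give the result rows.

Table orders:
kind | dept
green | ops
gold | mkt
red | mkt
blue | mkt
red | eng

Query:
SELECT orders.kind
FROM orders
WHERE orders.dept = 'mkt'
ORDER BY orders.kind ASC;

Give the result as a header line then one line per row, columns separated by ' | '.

After WHERE (3 rows):
orders.kind | orders.dept
gold | mkt
red | mkt
blue | mkt
After SELECT (3 rows):
orders.kind
gold
red
blue
After ORDER BY (3 rows):
orders.kind
blue
gold
red

== RESULT ==
orders.kind
blue
gold
red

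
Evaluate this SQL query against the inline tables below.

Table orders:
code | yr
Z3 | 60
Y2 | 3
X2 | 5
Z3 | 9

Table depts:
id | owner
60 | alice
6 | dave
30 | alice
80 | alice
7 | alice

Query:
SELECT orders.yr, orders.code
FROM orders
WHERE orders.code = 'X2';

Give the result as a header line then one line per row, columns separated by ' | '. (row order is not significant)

After WHERE (1 rows):
orders.code | orders.yr
X2 | 5
After SELECT (1 rows):
orders.yr | orders.code
5 | X2

== RESULT ==
orders.yr | orders.code
5 | X2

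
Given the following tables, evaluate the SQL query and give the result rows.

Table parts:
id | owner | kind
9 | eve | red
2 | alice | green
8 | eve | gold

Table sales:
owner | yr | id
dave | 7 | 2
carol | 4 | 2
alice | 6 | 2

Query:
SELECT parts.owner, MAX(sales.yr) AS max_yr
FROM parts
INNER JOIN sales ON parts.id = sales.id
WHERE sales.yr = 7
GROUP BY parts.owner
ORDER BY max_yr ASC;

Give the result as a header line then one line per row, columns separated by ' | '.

== RESULT ==
parts.owner | max_yr
alice | 7

Derivation:
After JOIN sales (3 rows):
parts.id | parts.owner | parts.kind | sales.owner | sales.yr | sales.id
2 | alice | green | dave | 7 | 2
2 | alice | green | carol | 4 | 2
2 | alice | green | alice | 6 | 2
After WHERE (1 rows):
parts.id | parts.owner | parts.kind | sales.owner | sales.yr | sales.id
2 | alice | green | dave | 7 | 2
After GROUP BY (1 rows):
parts.owner | max_yr
alice | 7
After ORDER BY (1 rows):
parts.owner | max_yr
alice | 7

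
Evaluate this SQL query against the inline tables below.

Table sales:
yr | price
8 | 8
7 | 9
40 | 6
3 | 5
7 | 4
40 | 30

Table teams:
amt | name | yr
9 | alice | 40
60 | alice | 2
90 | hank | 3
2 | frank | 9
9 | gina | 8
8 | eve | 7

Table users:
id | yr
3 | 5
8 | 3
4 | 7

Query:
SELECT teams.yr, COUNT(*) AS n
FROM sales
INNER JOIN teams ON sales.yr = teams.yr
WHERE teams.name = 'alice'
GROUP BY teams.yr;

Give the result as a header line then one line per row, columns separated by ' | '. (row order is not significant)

== RESULT ==
teams.yr | n
40 | 2

Derivation:
After JOIN teams (6 rows):
sales.yr | sales.price | teams.amt | teams.name | teams.yr
8 | 8 | 9 | gina | 8
7 | 9 | 8 | eve | 7
40 | 6 | 9 | alice | 40
3 | 5 | 90 | hank | 3
7 | 4 | 8 | eve | 7
40 | 30 | 9 | alice | 40
After WHERE (2 rows):
sales.yr | sales.price | teams.amt | teams.name | teams.yr
40 | 6 | 9 | alice | 40
40 | 30 | 9 | alice | 40
After GROUP BY (1 rows):
teams.yr | n
40 | 2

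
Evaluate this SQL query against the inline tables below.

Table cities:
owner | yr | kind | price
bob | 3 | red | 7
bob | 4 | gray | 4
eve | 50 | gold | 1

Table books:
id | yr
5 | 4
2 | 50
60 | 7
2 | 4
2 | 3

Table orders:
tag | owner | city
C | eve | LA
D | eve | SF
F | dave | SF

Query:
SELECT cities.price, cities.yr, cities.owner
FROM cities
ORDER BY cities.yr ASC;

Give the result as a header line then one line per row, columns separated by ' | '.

After SELECT (3 rows):
cities.price | cities.yr | cities.owner
7 | 3 | bob
4 | 4 | bob
1 | 50 | eve
After ORDER BY (3 rows):
cities.price | cities.yr | cities.owner
7 | 3 | bob
4 | 4 | bob
1 | 50 | eve

== RESULT ==
cities.price | cities.yr | cities.owner
7 | 3 | bob
4 | 4 | bob
1 | 50 | eve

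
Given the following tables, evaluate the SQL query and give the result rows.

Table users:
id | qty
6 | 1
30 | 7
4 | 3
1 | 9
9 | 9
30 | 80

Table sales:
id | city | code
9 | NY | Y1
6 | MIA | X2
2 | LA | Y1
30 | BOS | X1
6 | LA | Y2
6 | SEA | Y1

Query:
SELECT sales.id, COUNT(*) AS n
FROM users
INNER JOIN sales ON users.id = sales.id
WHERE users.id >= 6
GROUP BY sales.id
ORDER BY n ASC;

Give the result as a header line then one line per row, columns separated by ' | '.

== RESULT ==
sales.id | n
9 | 1
30 | 2
6 | 3

Derivation:
After JOIN sales (6 rows):
users.id | users.qty | sales.id | sales.city | sales.code
6 | 1 | 6 | MIA | X2
6 | 1 | 6 | LA | Y2
6 | 1 | 6 | SEA | Y1
30 | 7 | 30 | BOS | X1
9 | 9 | 9 | NY | Y1
30 | 80 | 30 | BOS | X1
After WHERE (6 rows):
users.id | users.qty | sales.id | sales.city | sales.code
6 | 1 | 6 | MIA | X2
6 | 1 | 6 | LA | Y2
6 | 1 | 6 | SEA | Y1
30 | 7 | 30 | BOS | X1
9 | 9 | 9 | NY | Y1
30 | 80 | 30 | BOS | X1
After GROUP BY (3 rows):
sales.id | n
6 | 3
30 | 2
9 | 1
After ORDER BY (3 rows):
sales.id | n
9 | 1
30 | 2
6 | 3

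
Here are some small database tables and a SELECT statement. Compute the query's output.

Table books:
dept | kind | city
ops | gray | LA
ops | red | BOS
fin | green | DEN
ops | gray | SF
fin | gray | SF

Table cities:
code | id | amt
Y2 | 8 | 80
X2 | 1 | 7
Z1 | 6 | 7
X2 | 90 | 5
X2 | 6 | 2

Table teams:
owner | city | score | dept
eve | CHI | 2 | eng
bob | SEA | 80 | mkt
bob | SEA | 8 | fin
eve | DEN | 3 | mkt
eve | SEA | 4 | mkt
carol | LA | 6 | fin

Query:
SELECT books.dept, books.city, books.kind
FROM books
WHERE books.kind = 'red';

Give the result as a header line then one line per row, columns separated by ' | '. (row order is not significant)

== RESULT ==
books.dept | books.city | books.kind
ops | BOS | red

Derivation:
After WHERE (1 rows):
books.dept | books.kind | books.city
ops | red | BOS
After SELECT (1 rows):
books.dept | books.city | books.kind
ops | BOS | red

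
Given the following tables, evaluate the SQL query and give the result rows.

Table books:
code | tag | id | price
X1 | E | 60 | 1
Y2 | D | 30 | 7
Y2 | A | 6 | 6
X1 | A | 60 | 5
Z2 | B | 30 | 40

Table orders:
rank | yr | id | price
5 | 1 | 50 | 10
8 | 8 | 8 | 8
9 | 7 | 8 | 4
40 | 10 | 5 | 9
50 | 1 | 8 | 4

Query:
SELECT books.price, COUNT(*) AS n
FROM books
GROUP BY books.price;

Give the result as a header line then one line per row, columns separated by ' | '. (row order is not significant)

After GROUP BY (5 rows):
books.price | n
1 | 1
7 | 1
6 | 1
5 | 1
40 | 1

== RESULT ==
books.price | n
1 | 1
7 | 1
6 | 1
5 | 1
40 | 1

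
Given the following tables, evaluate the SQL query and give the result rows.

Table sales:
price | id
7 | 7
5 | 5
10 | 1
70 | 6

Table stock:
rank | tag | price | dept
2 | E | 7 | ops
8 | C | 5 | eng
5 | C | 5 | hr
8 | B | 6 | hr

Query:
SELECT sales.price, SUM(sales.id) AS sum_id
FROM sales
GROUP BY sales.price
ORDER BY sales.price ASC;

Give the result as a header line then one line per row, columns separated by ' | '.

== RESULT ==
sales.price | sum_id
5 | 5
7 | 7
10 | 1
70 | 6

Derivation:
After GROUP BY (4 rows):
sales.price | sum_id
7 | 7
5 | 5
10 | 1
70 | 6
After ORDER BY (4 rows):
sales.price | sum_id
5 | 5
7 | 7
10 | 1
70 | 6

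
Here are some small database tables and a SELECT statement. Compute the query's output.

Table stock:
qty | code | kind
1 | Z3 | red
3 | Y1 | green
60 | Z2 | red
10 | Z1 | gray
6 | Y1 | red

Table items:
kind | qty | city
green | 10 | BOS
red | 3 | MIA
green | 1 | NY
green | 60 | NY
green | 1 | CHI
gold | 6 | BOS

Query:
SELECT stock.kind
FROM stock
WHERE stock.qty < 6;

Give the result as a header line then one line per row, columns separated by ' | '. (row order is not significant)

After WHERE (2 rows):
stock.qty | stock.code | stock.kind
1 | Z3 | red
3 | Y1 | green
After SELECT (2 rows):
stock.kind
red
green

== RESULT ==
stock.kind
red
green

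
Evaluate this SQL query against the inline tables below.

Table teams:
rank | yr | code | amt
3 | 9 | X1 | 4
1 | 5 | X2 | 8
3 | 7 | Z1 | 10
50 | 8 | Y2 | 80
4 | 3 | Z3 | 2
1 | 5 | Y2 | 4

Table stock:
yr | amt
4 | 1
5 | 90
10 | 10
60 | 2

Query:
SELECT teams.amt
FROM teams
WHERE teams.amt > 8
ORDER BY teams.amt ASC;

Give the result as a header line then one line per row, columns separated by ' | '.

== RESULT ==
teams.amt
10
80

Derivation:
After WHERE (2 rows):
teams.rank | teams.yr | teams.code | teams.amt
3 | 7 | Z1 | 10
50 | 8 | Y2 | 80
After SELECT (2 rows):
teams.amt
10
80
After ORDER BY (2 rows):
teams.amt
10
80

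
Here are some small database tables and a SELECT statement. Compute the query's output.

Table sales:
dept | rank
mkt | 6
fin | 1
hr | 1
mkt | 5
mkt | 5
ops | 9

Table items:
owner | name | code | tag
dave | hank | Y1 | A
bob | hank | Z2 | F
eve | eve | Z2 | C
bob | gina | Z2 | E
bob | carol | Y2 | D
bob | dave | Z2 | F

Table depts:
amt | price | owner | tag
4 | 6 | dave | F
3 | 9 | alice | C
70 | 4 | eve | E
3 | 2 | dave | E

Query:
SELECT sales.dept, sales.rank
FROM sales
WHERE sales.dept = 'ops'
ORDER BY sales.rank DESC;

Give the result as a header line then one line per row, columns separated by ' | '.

After WHERE (1 rows):
sales.dept | sales.rank
ops | 9
After SELECT (1 rows):
sales.dept | sales.rank
ops | 9
After ORDER BY (1 rows):
sales.dept | sales.rank
ops | 9

== RESULT ==
sales.dept | sales.rank
ops | 9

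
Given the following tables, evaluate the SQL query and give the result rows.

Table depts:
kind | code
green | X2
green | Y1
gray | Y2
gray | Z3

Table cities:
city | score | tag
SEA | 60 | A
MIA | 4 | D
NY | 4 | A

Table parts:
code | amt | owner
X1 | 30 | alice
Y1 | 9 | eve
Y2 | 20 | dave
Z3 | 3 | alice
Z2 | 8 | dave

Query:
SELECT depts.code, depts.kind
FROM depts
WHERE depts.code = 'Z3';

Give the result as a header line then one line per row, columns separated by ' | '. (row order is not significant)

== RESULT ==
depts.code | depts.kind
Z3 | gray

Derivation:
After WHERE (1 rows):
depts.kind | depts.code
gray | Z3
After SELECT (1 rows):
depts.code | depts.kind
Z3 | gray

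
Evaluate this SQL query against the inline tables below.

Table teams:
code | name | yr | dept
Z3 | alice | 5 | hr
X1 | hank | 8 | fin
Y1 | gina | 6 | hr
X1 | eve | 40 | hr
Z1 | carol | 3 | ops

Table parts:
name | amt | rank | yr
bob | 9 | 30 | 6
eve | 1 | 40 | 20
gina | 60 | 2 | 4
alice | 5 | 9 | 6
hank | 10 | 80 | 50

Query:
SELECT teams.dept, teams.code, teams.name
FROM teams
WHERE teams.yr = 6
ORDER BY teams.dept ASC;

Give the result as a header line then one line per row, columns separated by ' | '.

== RESULT ==
teams.dept | teams.code | teams.name
hr | Y1 | gina

Derivation:
After WHERE (1 rows):
teams.code | teams.name | teams.yr | teams.dept
Y1 | gina | 6 | hr
After SELECT (1 rows):
teams.dept | teams.code | teams.name
hr | Y1 | gina
After ORDER BY (1 rows):
teams.dept | teams.code | teams.name
hr | Y1 | gina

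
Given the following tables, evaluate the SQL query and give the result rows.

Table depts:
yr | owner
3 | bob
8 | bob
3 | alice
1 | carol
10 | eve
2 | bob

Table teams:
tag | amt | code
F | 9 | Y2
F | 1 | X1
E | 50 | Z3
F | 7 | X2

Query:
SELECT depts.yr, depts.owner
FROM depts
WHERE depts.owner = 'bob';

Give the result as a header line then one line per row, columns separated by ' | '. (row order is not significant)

== RESULT ==
depts.yr | depts.owner
3 | bob
8 | bob
2 | bob

Derivation:
After WHERE (3 rows):
depts.yr | depts.owner
3 | bob
8 | bob
2 | bob
After SELECT (3 rows):
depts.yr | depts.owner
3 | bob
8 | bob
2 | bob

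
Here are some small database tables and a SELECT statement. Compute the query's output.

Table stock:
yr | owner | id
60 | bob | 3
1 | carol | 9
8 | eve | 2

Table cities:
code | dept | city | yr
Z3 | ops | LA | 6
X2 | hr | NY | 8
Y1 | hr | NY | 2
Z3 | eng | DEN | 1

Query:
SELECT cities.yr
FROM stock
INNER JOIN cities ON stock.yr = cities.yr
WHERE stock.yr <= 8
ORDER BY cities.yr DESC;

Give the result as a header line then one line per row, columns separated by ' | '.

== RESULT ==
cities.yr
8
1

Derivation:
After JOIN cities (2 rows):
stock.yr | stock.owner | stock.id | cities.code | cities.dept | cities.city | cities.yr
1 | carol | 9 | Z3 | eng | DEN | 1
8 | eve | 2 | X2 | hr | NY | 8
After WHERE (2 rows):
stock.yr | stock.owner | stock.id | cities.code | cities.dept | cities.city | cities.yr
1 | carol | 9 | Z3 | eng | DEN | 1
8 | eve | 2 | X2 | hr | NY | 8
After SELECT (2 rows):
cities.yr
1
8
After ORDER BY (2 rows):
cities.yr
8
1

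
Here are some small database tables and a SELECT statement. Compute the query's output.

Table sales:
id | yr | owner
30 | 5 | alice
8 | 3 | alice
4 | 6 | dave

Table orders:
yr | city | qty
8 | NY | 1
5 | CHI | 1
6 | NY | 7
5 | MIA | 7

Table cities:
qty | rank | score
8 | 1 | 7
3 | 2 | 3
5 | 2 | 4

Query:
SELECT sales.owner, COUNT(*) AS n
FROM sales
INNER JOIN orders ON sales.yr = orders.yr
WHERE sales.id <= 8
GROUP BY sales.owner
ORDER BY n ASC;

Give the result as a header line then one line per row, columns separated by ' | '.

== RESULT ==
sales.owner | n
dave | 1

Derivation:
After JOIN orders (3 rows):
sales.id | sales.yr | sales.owner | orders.yr | orders.city | orders.qty
30 | 5 | alice | 5 | CHI | 1
30 | 5 | alice | 5 | MIA | 7
4 | 6 | dave | 6 | NY | 7
After WHERE (1 rows):
sales.id | sales.yr | sales.owner | orders.yr | orders.city | orders.qty
4 | 6 | dave | 6 | NY | 7
After GROUP BY (1 rows):
sales.owner | n
dave | 1
After ORDER BY (1 rows):
sales.owner | n
dave | 1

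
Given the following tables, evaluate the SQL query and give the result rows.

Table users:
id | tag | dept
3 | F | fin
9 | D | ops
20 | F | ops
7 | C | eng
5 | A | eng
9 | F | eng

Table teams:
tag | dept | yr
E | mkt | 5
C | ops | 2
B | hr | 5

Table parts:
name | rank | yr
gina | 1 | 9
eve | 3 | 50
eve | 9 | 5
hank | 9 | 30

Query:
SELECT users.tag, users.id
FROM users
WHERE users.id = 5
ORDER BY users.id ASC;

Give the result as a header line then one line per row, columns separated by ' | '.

After WHERE (1 rows):
users.id | users.tag | users.dept
5 | A | eng
After SELECT (1 rows):
users.tag | users.id
A | 5
After ORDER BY (1 rows):
users.tag | users.id
A | 5

== RESULT ==
users.tag | users.id
A | 5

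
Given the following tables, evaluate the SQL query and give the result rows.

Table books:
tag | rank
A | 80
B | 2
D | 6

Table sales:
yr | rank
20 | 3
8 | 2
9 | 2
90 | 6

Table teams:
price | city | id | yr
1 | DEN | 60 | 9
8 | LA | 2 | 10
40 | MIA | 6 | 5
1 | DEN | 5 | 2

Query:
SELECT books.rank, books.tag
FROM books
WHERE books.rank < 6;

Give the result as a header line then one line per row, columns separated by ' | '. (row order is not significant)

After WHERE (1 rows):
books.tag | books.rank
B | 2
After SELECT (1 rows):
books.rank | books.tag
2 | B

== RESULT ==
books.rank | books.tag
2 | B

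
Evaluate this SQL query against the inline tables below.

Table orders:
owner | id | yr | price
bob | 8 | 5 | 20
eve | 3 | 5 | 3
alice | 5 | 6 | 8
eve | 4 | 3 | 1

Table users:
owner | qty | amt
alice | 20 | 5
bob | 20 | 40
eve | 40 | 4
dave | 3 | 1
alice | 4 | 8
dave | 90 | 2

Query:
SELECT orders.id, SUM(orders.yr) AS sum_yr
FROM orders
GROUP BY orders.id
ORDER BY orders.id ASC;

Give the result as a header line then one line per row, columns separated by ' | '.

After GROUP BY (4 rows):
orders.id | sum_yr
8 | 5
3 | 5
5 | 6
4 | 3
After ORDER BY (4 rows):
orders.id | sum_yr
3 | 5
4 | 3
5 | 6
8 | 5

== RESULT ==
orders.id | sum_yr
3 | 5
4 | 3
5 | 6
8 | 5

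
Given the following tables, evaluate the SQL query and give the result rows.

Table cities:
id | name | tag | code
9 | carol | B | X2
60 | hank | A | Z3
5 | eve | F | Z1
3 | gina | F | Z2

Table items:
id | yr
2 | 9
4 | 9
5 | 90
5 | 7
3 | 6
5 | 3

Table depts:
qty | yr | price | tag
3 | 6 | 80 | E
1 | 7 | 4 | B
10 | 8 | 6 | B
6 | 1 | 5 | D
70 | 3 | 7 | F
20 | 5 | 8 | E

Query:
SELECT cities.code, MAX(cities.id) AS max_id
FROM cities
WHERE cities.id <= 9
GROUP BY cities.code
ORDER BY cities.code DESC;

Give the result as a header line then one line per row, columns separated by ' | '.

After WHERE (3 rows):
cities.id | cities.name | cities.tag | cities.code
9 | carol | B | X2
5 | eve | F | Z1
3 | gina | F | Z2
After GROUP BY (3 rows):
cities.code | max_id
X2 | 9
Z1 | 5
Z2 | 3
After ORDER BY (3 rows):
cities.code | max_id
Z2 | 3
Z1 | 5
X2 | 9

== RESULT ==
cities.code | max_id
Z2 | 3
Z1 | 5
X2 | 9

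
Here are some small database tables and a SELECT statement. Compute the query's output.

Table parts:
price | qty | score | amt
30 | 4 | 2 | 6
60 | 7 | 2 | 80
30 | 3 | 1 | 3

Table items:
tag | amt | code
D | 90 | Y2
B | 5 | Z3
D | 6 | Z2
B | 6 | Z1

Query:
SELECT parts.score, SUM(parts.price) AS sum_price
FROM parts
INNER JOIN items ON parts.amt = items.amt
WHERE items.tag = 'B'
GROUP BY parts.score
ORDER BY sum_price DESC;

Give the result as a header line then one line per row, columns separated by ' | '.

== RESULT ==
parts.score | sum_price
2 | 30

Derivation:
After JOIN items (2 rows):
parts.price | parts.qty | parts.score | parts.amt | items.tag | items.amt | items.code
30 | 4 | 2 | 6 | D | 6 | Z2
30 | 4 | 2 | 6 | B | 6 | Z1
After WHERE (1 rows):
parts.price | parts.qty | parts.score | parts.amt | items.tag | items.amt | items.code
30 | 4 | 2 | 6 | B | 6 | Z1
After GROUP BY (1 rows):
parts.score | sum_price
2 | 30
After ORDER BY (1 rows):
parts.score | sum_price
2 | 30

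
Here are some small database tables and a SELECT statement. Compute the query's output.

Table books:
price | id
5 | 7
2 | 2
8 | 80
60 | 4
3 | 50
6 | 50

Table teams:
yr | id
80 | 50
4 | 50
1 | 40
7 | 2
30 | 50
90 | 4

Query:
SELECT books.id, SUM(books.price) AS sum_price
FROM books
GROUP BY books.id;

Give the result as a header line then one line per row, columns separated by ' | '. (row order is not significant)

== RESULT ==
books.id | sum_price
7 | 5
2 | 2
80 | 8
4 | 60
50 | 9

Derivation:
After GROUP BY (5 rows):
books.id | sum_price
7 | 5
2 | 2
80 | 8
4 | 60
50 | 9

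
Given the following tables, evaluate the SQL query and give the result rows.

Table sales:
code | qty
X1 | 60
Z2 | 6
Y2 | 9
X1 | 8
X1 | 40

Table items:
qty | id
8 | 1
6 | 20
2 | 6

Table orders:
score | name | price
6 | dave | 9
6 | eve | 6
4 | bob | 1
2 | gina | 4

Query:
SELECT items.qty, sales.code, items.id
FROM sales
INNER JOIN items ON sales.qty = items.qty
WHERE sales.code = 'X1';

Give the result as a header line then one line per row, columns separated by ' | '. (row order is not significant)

== RESULT ==
items.qty | sales.code | items.id
8 | X1 | 1

Derivation:
After JOIN items (2 rows):
sales.code | sales.qty | items.qty | items.id
Z2 | 6 | 6 | 20
X1 | 8 | 8 | 1
After WHERE (1 rows):
sales.code | sales.qty | items.qty | items.id
X1 | 8 | 8 | 1
After SELECT (1 rows):
items.qty | sales.code | items.id
8 | X1 | 1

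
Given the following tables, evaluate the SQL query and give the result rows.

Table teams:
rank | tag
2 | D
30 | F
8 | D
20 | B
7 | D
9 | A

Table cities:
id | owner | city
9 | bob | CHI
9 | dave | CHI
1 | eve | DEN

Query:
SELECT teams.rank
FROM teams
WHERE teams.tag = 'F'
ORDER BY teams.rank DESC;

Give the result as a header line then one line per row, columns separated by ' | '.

After WHERE (1 rows):
teams.rank | teams.tag
30 | F
After SELECT (1 rows):
teams.rank
30
After ORDER BY (1 rows):
teams.rank
30

== RESULT ==
teams.rank
30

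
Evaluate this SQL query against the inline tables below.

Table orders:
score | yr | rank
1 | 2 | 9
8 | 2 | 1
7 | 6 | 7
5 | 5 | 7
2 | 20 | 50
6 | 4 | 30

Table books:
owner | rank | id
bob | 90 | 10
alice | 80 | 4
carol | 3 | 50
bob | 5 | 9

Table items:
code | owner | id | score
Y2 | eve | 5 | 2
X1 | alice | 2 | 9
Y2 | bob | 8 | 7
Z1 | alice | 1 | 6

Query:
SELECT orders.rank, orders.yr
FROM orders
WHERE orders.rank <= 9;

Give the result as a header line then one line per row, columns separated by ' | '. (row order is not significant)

== RESULT ==
orders.rank | orders.yr
9 | 2
1 | 2
7 | 6
7 | 5

Derivation:
After WHERE (4 rows):
orders.score | orders.yr | orders.rank
1 | 2 | 9
8 | 2 | 1
7 | 6 | 7
5 | 5 | 7
After SELECT (4 rows):
orders.rank | orders.yr
9 | 2
1 | 2
7 | 6
7 | 5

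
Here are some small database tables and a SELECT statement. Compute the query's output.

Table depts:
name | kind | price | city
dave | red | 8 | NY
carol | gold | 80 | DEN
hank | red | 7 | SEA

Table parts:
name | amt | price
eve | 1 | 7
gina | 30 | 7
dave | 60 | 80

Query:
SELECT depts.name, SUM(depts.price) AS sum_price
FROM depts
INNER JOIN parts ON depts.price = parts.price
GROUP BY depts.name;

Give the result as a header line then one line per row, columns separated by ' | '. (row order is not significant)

After JOIN parts (3 rows):
depts.name | depts.kind | depts.price | depts.city | parts.name | parts.amt | parts.price
carol | gold | 80 | DEN | dave | 60 | 80
hank | red | 7 | SEA | eve | 1 | 7
hank | red | 7 | SEA | gina | 30 | 7
After GROUP BY (2 rows):
depts.name | sum_price
carol | 80
hank | 14

== RESULT ==
depts.name | sum_price
carol | 80
hank | 14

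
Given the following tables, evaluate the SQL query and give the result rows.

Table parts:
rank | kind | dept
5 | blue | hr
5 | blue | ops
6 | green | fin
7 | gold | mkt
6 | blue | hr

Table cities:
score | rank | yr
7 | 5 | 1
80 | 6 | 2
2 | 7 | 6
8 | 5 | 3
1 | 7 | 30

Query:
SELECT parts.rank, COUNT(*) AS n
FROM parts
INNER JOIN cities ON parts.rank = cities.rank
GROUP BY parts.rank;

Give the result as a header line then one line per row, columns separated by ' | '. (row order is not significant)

After JOIN cities (8 rows):
parts.rank | parts.kind | parts.dept | cities.score | cities.rank | cities.yr
5 | blue | hr | 7 | 5 | 1
5 | blue | hr | 8 | 5 | 3
5 | blue | ops | 7 | 5 | 1
5 | blue | ops | 8 | 5 | 3
6 | green | fin | 80 | 6 | 2
7 | gold | mkt | 2 | 7 | 6
7 | gold | mkt | 1 | 7 | 30
6 | blue | hr | 80 | 6 | 2
After GROUP BY (3 rows):
parts.rank | n
5 | 4
6 | 2
7 | 2

== RESULT ==
parts.rank | n
5 | 4
6 | 2
7 | 2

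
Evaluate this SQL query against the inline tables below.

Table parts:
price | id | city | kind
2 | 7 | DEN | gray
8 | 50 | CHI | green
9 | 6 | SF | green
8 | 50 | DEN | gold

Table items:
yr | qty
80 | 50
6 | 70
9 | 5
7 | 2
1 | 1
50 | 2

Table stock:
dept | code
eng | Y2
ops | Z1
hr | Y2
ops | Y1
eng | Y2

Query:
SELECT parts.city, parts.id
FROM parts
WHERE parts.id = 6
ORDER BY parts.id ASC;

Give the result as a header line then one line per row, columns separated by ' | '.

== RESULT ==
parts.city | parts.id
SF | 6

Derivation:
After WHERE (1 rows):
parts.price | parts.id | parts.city | parts.kind
9 | 6 | SF | green
After SELECT (1 rows):
parts.city | parts.id
SF | 6
After ORDER BY (1 rows):
parts.city | parts.id
SF | 6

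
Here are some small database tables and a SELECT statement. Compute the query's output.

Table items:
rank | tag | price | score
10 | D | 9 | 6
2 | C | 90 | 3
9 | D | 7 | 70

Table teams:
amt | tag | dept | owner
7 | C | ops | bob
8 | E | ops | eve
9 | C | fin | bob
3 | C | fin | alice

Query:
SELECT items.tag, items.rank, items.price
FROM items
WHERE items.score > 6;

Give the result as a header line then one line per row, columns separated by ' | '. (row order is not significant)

After WHERE (1 rows):
items.rank | items.tag | items.price | items.score
9 | D | 7 | 70
After SELECT (1 rows):
items.tag | items.rank | items.price
D | 9 | 7

== RESULT ==
items.tag | items.rank | items.price
D | 9 | 7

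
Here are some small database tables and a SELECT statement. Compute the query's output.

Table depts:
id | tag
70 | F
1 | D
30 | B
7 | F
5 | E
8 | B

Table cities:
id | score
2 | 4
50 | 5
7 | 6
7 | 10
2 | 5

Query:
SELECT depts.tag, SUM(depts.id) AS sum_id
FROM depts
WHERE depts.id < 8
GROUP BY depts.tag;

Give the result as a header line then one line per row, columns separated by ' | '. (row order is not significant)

== RESULT ==
depts.tag | sum_id
D | 1
F | 7
E | 5

Derivation:
After WHERE (3 rows):
depts.id | depts.tag
1 | D
7 | F
5 | E
After GROUP BY (3 rows):
depts.tag | sum_id
D | 1
F | 7
E | 5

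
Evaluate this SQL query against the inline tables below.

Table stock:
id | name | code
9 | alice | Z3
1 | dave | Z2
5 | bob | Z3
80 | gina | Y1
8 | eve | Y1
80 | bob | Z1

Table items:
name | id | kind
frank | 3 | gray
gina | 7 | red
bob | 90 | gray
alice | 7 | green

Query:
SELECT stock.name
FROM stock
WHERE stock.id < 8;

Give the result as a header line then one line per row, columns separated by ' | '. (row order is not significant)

== RESULT ==
stock.name
dave
bob

Derivation:
After WHERE (2 rows):
stock.id | stock.name | stock.code
1 | dave | Z2
5 | bob | Z3
After SELECT (2 rows):
stock.name
dave
bob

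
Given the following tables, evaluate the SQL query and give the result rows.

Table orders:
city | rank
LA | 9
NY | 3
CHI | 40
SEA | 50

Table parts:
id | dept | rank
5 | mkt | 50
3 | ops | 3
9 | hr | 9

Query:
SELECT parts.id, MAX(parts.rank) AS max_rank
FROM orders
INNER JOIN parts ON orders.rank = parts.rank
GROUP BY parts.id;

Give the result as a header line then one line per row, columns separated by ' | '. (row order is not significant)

== RESULT ==
parts.id | max_rank
9 | 9
3 | 3
5 | 50

Derivation:
After JOIN parts (3 rows):
orders.city | orders.rank | parts.id | parts.dept | parts.rank
LA | 9 | 9 | hr | 9
NY | 3 | 3 | ops | 3
SEA | 50 | 5 | mkt | 50
After GROUP BY (3 rows):
parts.id | max_rank
9 | 9
3 | 3
5 | 50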